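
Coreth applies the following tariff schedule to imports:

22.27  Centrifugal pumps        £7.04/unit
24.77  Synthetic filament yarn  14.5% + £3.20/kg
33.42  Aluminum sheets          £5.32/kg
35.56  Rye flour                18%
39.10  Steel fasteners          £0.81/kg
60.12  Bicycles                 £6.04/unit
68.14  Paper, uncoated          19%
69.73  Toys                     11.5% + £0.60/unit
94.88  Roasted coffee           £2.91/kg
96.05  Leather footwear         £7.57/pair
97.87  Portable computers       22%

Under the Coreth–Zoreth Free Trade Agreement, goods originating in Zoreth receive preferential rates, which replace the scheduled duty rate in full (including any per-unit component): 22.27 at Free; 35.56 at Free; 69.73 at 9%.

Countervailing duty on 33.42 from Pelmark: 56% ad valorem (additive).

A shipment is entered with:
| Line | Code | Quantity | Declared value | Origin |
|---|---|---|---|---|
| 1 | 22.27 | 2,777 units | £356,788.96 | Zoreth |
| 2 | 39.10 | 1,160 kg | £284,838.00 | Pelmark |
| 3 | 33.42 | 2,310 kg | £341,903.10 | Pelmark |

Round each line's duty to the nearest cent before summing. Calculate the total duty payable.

Line 1 (22.27, Zoreth, 2,777 units, £356,788.96):
Base rate for 22.27 is £7.04/unit.
Origin Zoreth qualifies under the Coreth–Zoreth agreement and 22.27 is covered: preferential rate Free applies instead.
Duty = £356,788.96 × 0% = £0.00.
Line 2 (39.10, Pelmark, 1,160 kg, £284,838.00):
Base rate for 39.10 is £0.81/kg.
Duty = 1,160 × £0.81 = £939.60.
Line 3 (33.42, Pelmark, 2,310 kg, £341,903.10):
Base rate for 33.42 is £5.32/kg.
Additional duty on 33.42 from Pelmark: +56% ad valorem. Applied ad valorem rate = 56%.
Duty = £341,903.10 × 56% + 2,310 × £5.32 = £203,754.94.
Total = £0.00 + £939.60 + £203,754.94 = £204,694.54.

£204,694.54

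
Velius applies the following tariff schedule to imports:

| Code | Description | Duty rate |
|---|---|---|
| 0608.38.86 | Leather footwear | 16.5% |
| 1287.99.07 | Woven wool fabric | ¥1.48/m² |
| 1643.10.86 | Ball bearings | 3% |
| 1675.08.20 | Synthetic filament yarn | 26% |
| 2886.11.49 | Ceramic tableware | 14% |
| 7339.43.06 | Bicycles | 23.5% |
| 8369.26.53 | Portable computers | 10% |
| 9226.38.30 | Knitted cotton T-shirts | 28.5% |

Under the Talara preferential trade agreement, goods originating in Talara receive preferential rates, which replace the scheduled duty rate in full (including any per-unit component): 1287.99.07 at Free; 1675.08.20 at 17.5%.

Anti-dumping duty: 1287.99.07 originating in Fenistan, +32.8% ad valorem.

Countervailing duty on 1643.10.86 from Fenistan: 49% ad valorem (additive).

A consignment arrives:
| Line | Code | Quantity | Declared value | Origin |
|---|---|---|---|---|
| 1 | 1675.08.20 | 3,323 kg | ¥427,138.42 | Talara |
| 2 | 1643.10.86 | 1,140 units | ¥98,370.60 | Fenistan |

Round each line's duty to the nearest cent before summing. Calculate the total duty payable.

¥125,901.93

Line 1 (1675.08.20, Talara, 3,323 kg, ¥427,138.42):
Base rate for 1675.08.20 is 26%.
Origin Talara qualifies under the Velius–Talara agreement and 1675.08.20 is covered: preferential rate 17.5% applies instead.
Duty = ¥427,138.42 × 17.5% = ¥74,749.22.
Line 2 (1643.10.86, Fenistan, 1,140 units, ¥98,370.60):
Base rate for 1643.10.86 is 3%.
Additional duty on 1643.10.86 from Fenistan: +49%. Applied ad valorem rate: 3% + 49% = 52%.
Duty = ¥98,370.60 × 52% = ¥51,152.71.
Total = ¥74,749.22 + ¥51,152.71 = ¥125,901.93.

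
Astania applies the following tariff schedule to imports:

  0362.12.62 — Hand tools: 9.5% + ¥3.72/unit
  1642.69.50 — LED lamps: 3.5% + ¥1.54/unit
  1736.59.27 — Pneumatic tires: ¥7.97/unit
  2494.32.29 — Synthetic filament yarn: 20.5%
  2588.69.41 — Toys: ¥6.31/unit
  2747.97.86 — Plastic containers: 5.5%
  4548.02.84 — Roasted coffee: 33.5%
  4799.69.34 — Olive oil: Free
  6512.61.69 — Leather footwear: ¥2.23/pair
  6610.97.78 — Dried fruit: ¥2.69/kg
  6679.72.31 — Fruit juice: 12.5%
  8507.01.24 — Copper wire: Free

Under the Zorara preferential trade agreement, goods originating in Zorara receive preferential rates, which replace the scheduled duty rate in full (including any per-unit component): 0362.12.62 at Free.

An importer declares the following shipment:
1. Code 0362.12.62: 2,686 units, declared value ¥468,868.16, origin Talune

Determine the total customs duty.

Line 1 (0362.12.62, Talune, 2,686 units, ¥468,868.16):
Base rate for 0362.12.62 is 9.5% + ¥3.72/unit.
0362.12.62 has an FTA preferential rate, but origin Talune is not Zorara; base rate stands.
Duty = ¥468,868.16 × 9.5% + 2,686 × ¥3.72 = ¥54,534.40.

¥54,534.40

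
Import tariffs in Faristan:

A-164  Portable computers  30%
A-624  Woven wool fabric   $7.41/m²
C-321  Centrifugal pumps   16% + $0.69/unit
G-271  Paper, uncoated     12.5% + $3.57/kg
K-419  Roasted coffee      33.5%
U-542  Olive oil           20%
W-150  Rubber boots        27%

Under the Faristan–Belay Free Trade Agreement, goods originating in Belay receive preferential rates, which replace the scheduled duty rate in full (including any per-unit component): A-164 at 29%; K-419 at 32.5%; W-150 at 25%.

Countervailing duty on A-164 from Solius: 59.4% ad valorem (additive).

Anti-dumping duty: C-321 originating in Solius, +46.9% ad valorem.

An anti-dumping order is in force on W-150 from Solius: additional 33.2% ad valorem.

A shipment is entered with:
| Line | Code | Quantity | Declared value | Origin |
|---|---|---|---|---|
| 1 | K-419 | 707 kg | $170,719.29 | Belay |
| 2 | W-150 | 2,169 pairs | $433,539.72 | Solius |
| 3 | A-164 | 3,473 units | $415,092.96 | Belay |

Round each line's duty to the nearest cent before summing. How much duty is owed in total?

$436,851.64

Line 1 (K-419, Belay, 707 kg, $170,719.29):
Base rate for K-419 is 33.5%.
Origin Belay qualifies under the Faristan–Belay agreement and K-419 is covered: preferential rate 32.5% applies instead.
Duty = $170,719.29 × 32.5% = $55,483.77.
Line 2 (W-150, Solius, 2,169 pairs, $433,539.72):
Base rate for W-150 is 27%.
W-150 has an FTA preferential rate, but origin Solius is not Belay; base rate stands.
Additional duty on W-150 from Solius: +33.2%. Applied ad valorem rate: 27% + 33.2% = 60.2%.
Duty = $433,539.72 × 60.2% = $260,990.91.
Line 3 (A-164, Belay, 3,473 units, $415,092.96):
Base rate for A-164 is 30%.
Origin Belay qualifies under the Faristan–Belay agreement and A-164 is covered: preferential rate 29% applies instead.
The additional-duty order on A-164 targets Solius, not Belay; it does not apply.
Duty = $415,092.96 × 29% = $120,376.96.
Total = $55,483.77 + $260,990.91 + $120,376.96 = $436,851.64.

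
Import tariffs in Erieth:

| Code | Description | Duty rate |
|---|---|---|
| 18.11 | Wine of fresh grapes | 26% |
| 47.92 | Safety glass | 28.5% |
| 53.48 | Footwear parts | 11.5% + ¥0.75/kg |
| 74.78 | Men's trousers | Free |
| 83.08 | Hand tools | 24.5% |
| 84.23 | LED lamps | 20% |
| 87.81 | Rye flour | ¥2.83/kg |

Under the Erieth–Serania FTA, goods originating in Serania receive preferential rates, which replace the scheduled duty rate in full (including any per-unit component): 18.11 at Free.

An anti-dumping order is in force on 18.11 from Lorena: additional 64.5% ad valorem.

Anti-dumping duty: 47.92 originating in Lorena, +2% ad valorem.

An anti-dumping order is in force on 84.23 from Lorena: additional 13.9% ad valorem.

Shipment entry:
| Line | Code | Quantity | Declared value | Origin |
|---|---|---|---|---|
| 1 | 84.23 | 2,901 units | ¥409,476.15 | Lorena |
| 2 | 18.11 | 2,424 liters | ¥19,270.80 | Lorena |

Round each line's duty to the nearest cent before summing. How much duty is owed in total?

¥156,252.48

Line 1 (84.23, Lorena, 2,901 units, ¥409,476.15):
Base rate for 84.23 is 20%.
Additional duty on 84.23 from Lorena: +13.9%. Applied ad valorem rate: 20% + 13.9% = 33.9%.
Duty = ¥409,476.15 × 33.9% = ¥138,812.41.
Line 2 (18.11, Lorena, 2,424 liters, ¥19,270.80):
Base rate for 18.11 is 26%.
18.11 has an FTA preferential rate, but origin Lorena is not Serania; base rate stands.
Additional duty on 18.11 from Lorena: +64.5%. Applied ad valorem rate: 26% + 64.5% = 90.5%.
Duty = ¥19,270.80 × 90.5% = ¥17,440.07.
Total = ¥138,812.41 + ¥17,440.07 = ¥156,252.48.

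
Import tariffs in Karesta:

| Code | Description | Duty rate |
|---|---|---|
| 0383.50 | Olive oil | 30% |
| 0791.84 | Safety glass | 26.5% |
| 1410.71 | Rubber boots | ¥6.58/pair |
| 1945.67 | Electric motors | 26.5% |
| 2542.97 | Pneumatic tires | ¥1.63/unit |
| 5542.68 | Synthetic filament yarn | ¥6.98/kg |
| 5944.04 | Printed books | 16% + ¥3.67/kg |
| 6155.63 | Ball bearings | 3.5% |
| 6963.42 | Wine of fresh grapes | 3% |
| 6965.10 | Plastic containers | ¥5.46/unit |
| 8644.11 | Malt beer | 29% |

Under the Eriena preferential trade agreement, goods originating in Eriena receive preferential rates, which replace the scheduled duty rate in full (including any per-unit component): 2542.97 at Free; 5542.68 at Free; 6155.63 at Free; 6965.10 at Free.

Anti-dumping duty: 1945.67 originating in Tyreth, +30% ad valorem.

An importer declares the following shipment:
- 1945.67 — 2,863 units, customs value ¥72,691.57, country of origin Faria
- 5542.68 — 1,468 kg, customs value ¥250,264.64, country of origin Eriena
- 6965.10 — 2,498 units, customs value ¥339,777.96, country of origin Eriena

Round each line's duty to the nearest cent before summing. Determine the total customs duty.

¥19,263.27

Line 1 (1945.67, Faria, 2,863 units, ¥72,691.57):
Base rate for 1945.67 is 26.5%.
The additional-duty order on 1945.67 targets Tyreth, not Faria; it does not apply.
Duty = ¥72,691.57 × 26.5% = ¥19,263.27.
Line 2 (5542.68, Eriena, 1,468 kg, ¥250,264.64):
Base rate for 5542.68 is ¥6.98/kg.
Origin Eriena qualifies under the Karesta–Eriena agreement and 5542.68 is covered: preferential rate Free applies instead.
Duty = ¥250,264.64 × 0% = ¥0.00.
Line 3 (6965.10, Eriena, 2,498 units, ¥339,777.96):
Base rate for 6965.10 is ¥5.46/unit.
Origin Eriena qualifies under the Karesta–Eriena agreement and 6965.10 is covered: preferential rate Free applies instead.
Duty = ¥339,777.96 × 0% = ¥0.00.
Total = ¥19,263.27 + ¥0.00 + ¥0.00 = ¥19,263.27.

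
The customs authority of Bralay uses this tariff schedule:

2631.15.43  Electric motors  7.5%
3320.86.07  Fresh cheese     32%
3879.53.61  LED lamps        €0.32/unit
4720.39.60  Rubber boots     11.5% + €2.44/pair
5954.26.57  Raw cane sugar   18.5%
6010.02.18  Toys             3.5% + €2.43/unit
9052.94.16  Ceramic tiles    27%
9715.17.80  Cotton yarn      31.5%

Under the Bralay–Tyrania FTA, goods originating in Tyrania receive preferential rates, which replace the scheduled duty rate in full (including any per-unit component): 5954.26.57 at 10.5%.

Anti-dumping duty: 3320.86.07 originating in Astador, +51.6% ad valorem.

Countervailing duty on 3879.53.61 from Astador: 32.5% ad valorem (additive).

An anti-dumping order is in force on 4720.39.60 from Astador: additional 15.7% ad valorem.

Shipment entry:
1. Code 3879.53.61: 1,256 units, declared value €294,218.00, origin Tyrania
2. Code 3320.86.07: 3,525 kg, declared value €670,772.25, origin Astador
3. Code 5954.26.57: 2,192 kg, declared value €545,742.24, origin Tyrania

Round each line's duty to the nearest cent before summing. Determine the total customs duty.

€618,470.46

Line 1 (3879.53.61, Tyrania, 1,256 units, €294,218.00):
Base rate for 3879.53.61 is €0.32/unit.
Origin Tyrania is the FTA partner but 3879.53.61 is not on the preference list; base rate stands.
The additional-duty order on 3879.53.61 targets Astador, not Tyrania; it does not apply.
Duty = 1,256 × €0.32 = €401.92.
Line 2 (3320.86.07, Astador, 3,525 kg, €670,772.25):
Base rate for 3320.86.07 is 32%.
Additional duty on 3320.86.07 from Astador: +51.6%. Applied ad valorem rate: 32% + 51.6% = 83.6%.
Duty = €670,772.25 × 83.6% = €560,765.60.
Line 3 (5954.26.57, Tyrania, 2,192 kg, €545,742.24):
Base rate for 5954.26.57 is 18.5%.
Origin Tyrania qualifies under the Bralay–Tyrania agreement and 5954.26.57 is covered: preferential rate 10.5% applies instead.
Duty = €545,742.24 × 10.5% = €57,302.94.
Total = €401.92 + €560,765.60 + €57,302.94 = €618,470.46.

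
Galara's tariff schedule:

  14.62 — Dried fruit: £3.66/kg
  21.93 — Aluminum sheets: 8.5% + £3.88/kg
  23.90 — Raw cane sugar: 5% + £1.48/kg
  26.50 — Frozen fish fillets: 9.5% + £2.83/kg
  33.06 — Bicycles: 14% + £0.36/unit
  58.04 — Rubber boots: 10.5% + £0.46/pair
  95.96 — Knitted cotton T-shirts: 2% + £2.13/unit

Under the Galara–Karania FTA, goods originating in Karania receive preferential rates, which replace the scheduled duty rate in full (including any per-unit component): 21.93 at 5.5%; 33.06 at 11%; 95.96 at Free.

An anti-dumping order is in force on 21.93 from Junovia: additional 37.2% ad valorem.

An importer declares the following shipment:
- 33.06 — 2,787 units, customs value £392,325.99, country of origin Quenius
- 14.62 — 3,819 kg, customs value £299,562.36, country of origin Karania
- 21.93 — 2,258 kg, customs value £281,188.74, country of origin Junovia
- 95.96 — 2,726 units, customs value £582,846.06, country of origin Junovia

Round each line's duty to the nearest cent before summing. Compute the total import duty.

Line 1 (33.06, Quenius, 2,787 units, £392,325.99):
Base rate for 33.06 is 14% + £0.36/unit.
33.06 has an FTA preferential rate, but origin Quenius is not Karania; base rate stands.
Duty = £392,325.99 × 14% + 2,787 × £0.36 = £55,928.96.
Line 2 (14.62, Karania, 3,819 kg, £299,562.36):
Base rate for 14.62 is £3.66/kg.
Origin Karania is the FTA partner but 14.62 is not on the preference list; base rate stands.
Duty = 3,819 × £3.66 = £13,977.54.
Line 3 (21.93, Junovia, 2,258 kg, £281,188.74):
Base rate for 21.93 is 8.5% + £3.88/kg.
21.93 has an FTA preferential rate, but origin Junovia is not Karania; base rate stands.
Additional duty on 21.93 from Junovia: +37.2%. Applied ad valorem rate: 8.5% + 37.2% = 45.7%.
Duty = £281,188.74 × 45.7% + 2,258 × £3.88 = £137,264.29.
Line 4 (95.96, Junovia, 2,726 units, £582,846.06):
Base rate for 95.96 is 2% + £2.13/unit.
95.96 has an FTA preferential rate, but origin Junovia is not Karania; base rate stands.
Duty = £582,846.06 × 2% + 2,726 × £2.13 = £17,463.30.
Total = £55,928.96 + £13,977.54 + £137,264.29 + £17,463.30 = £224,634.09.

£224,634.09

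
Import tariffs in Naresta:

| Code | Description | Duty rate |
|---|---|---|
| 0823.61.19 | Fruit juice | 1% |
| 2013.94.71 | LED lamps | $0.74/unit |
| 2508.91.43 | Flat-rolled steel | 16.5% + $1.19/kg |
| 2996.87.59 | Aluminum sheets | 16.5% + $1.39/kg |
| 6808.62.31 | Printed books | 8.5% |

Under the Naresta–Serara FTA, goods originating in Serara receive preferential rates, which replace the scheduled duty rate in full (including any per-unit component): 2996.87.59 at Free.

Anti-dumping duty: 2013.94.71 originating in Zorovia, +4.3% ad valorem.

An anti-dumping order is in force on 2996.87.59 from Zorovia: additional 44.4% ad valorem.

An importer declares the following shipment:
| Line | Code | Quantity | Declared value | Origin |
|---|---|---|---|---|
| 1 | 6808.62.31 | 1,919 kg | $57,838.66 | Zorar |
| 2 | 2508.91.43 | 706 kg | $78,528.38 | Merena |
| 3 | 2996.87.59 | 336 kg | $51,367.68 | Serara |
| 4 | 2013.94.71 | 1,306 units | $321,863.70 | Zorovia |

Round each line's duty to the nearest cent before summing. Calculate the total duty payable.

$33,520.19

Line 1 (6808.62.31, Zorar, 1,919 kg, $57,838.66):
Base rate for 6808.62.31 is 8.5%.
Duty = $57,838.66 × 8.5% = $4,916.29.
Line 2 (2508.91.43, Merena, 706 kg, $78,528.38):
Base rate for 2508.91.43 is 16.5% + $1.19/kg.
Duty = $78,528.38 × 16.5% + 706 × $1.19 = $13,797.32.
Line 3 (2996.87.59, Serara, 336 kg, $51,367.68):
Base rate for 2996.87.59 is 16.5% + $1.39/kg.
Origin Serara qualifies under the Naresta–Serara agreement and 2996.87.59 is covered: preferential rate Free applies instead.
The additional-duty order on 2996.87.59 targets Zorovia, not Serara; it does not apply.
Duty = $51,367.68 × 0% = $0.00.
Line 4 (2013.94.71, Zorovia, 1,306 units, $321,863.70):
Base rate for 2013.94.71 is $0.74/unit.
Additional duty on 2013.94.71 from Zorovia: +4.3% ad valorem. Applied ad valorem rate = 4.3%.
Duty = $321,863.70 × 4.3% + 1,306 × $0.74 = $14,806.58.
Total = $4,916.29 + $13,797.32 + $0.00 + $14,806.58 = $33,520.19.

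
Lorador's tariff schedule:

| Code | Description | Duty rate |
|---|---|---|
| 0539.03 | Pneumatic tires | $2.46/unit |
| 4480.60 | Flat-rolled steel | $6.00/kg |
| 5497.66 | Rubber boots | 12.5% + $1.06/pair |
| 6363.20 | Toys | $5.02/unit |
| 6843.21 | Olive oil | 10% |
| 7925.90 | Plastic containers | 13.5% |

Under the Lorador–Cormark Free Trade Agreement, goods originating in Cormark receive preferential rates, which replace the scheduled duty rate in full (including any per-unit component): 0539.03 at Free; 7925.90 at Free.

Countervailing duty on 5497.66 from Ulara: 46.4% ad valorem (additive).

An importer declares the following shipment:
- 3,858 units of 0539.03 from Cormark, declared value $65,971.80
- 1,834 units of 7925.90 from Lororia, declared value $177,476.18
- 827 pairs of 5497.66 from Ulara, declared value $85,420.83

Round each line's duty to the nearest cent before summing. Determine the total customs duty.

$75,148.77

Line 1 (0539.03, Cormark, 3,858 units, $65,971.80):
Base rate for 0539.03 is $2.46/unit.
Origin Cormark qualifies under the Lorador–Cormark agreement and 0539.03 is covered: preferential rate Free applies instead.
Duty = $65,971.80 × 0% = $0.00.
Line 2 (7925.90, Lororia, 1,834 units, $177,476.18):
Base rate for 7925.90 is 13.5%.
7925.90 has an FTA preferential rate, but origin Lororia is not Cormark; base rate stands.
Duty = $177,476.18 × 13.5% = $23,959.28.
Line 3 (5497.66, Ulara, 827 pairs, $85,420.83):
Base rate for 5497.66 is 12.5% + $1.06/pair.
Additional duty on 5497.66 from Ulara: +46.4%. Applied ad valorem rate: 12.5% + 46.4% = 58.9%.
Duty = $85,420.83 × 58.9% + 827 × $1.06 = $51,189.49.
Total = $0.00 + $23,959.28 + $51,189.49 = $75,148.77.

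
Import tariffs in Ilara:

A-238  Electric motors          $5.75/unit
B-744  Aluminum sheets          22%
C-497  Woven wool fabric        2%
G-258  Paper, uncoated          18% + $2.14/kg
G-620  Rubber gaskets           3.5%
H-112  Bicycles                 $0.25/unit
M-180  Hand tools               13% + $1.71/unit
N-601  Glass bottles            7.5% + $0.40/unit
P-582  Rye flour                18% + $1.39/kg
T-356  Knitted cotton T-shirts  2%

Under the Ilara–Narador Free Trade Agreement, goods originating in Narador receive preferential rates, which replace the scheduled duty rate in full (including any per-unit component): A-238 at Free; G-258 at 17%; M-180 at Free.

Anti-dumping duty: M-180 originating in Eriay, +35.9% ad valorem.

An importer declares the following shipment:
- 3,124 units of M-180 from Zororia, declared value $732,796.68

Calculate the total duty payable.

$100,605.61

Line 1 (M-180, Zororia, 3,124 units, $732,796.68):
Base rate for M-180 is 13% + $1.71/unit.
M-180 has an FTA preferential rate, but origin Zororia is not Narador; base rate stands.
The additional-duty order on M-180 targets Eriay, not Zororia; it does not apply.
Duty = $732,796.68 × 13% + 3,124 × $1.71 = $100,605.61.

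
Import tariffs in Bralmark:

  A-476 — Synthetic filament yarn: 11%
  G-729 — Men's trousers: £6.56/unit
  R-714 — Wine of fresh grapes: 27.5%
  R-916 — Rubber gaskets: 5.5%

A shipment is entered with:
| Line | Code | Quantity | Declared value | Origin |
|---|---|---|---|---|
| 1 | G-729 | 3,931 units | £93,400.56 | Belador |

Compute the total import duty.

Line 1 (G-729, Belador, 3,931 units, £93,400.56):
Base rate for G-729 is £6.56/unit.
Duty = 3,931 × £6.56 = £25,787.36.

£25,787.36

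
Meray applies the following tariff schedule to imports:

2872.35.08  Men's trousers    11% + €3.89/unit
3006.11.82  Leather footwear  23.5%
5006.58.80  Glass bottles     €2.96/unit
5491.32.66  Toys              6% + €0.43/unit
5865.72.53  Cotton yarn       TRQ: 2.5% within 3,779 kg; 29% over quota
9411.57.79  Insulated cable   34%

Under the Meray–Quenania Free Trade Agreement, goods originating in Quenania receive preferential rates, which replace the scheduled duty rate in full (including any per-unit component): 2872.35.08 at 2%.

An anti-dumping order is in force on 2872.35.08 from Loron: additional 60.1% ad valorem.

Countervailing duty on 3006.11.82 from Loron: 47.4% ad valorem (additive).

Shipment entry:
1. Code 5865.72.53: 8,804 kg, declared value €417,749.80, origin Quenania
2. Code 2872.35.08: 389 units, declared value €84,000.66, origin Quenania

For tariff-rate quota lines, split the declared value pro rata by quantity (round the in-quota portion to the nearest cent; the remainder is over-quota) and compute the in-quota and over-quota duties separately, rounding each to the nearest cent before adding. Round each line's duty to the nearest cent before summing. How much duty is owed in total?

Line 1 (5865.72.53, Quenania, 8,804 kg, €417,749.80):
Code 5865.72.53 is under a tariff-rate quota (threshold 3,779 kg). In-quota: 3,779 kg at 2.5%; over-quota: 5,025 kg at 29%.
Pro-rata value split: in-quota = €417,749.80 × 3,779/8,804 = €179,313.55; over-quota = €417,749.80 − €179,313.55 = €238,436.25.
In-quota duty = €179,313.55 × 2.5% = €4,482.84. Over-quota duty = €238,436.25 × 29% = €69,146.51.
Line duty = €4,482.84 + €69,146.51 = €73,629.35.
Line 2 (2872.35.08, Quenania, 389 units, €84,000.66):
Base rate for 2872.35.08 is 11% + €3.89/unit.
Origin Quenania qualifies under the Meray–Quenania agreement and 2872.35.08 is covered: preferential rate 2% applies instead.
The additional-duty order on 2872.35.08 targets Loron, not Quenania; it does not apply.
Duty = €84,000.66 × 2% = €1,680.01.
Total = €73,629.35 + €1,680.01 = €75,309.36.

€75,309.36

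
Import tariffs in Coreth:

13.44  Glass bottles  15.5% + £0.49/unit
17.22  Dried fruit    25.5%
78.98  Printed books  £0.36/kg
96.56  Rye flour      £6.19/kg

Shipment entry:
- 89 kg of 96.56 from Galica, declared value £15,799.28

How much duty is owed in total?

Line 1 (96.56, Galica, 89 kg, £15,799.28):
Base rate for 96.56 is £6.19/kg.
Duty = 89 × £6.19 = £550.91.

£550.91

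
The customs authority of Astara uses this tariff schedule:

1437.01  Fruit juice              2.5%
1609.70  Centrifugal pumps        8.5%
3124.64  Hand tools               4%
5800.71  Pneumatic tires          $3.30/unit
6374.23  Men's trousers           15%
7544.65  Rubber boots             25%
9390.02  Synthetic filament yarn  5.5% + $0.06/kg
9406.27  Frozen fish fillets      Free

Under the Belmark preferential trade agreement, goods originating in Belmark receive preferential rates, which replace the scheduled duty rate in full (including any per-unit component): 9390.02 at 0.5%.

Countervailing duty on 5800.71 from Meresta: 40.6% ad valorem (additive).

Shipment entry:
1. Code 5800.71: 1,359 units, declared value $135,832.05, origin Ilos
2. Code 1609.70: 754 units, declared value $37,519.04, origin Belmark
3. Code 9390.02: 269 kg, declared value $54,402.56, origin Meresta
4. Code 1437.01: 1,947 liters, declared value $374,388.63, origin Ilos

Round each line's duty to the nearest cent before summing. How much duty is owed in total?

Line 1 (5800.71, Ilos, 1,359 units, $135,832.05):
Base rate for 5800.71 is $3.30/unit.
The additional-duty order on 5800.71 targets Meresta, not Ilos; it does not apply.
Duty = 1,359 × $3.30 = $4,484.70.
Line 2 (1609.70, Belmark, 754 units, $37,519.04):
Base rate for 1609.70 is 8.5%.
Origin Belmark is the FTA partner but 1609.70 is not on the preference list; base rate stands.
Duty = $37,519.04 × 8.5% = $3,189.12.
Line 3 (9390.02, Meresta, 269 kg, $54,402.56):
Base rate for 9390.02 is 5.5% + $0.06/kg.
9390.02 has an FTA preferential rate, but origin Meresta is not Belmark; base rate stands.
Duty = $54,402.56 × 5.5% + 269 × $0.06 = $3,008.28.
Line 4 (1437.01, Ilos, 1,947 liters, $374,388.63):
Base rate for 1437.01 is 2.5%.
Duty = $374,388.63 × 2.5% = $9,359.72.
Total = $4,484.70 + $3,189.12 + $3,008.28 + $9,359.72 = $20,041.82.

$20,041.82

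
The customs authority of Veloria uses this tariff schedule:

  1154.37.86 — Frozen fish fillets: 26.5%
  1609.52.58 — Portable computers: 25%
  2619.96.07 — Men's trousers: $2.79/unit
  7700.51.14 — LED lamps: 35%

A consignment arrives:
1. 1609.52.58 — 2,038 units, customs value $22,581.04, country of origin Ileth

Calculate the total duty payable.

Line 1 (1609.52.58, Ileth, 2,038 units, $22,581.04):
Base rate for 1609.52.58 is 25%.
Duty = $22,581.04 × 25% = $5,645.26.

$5,645.26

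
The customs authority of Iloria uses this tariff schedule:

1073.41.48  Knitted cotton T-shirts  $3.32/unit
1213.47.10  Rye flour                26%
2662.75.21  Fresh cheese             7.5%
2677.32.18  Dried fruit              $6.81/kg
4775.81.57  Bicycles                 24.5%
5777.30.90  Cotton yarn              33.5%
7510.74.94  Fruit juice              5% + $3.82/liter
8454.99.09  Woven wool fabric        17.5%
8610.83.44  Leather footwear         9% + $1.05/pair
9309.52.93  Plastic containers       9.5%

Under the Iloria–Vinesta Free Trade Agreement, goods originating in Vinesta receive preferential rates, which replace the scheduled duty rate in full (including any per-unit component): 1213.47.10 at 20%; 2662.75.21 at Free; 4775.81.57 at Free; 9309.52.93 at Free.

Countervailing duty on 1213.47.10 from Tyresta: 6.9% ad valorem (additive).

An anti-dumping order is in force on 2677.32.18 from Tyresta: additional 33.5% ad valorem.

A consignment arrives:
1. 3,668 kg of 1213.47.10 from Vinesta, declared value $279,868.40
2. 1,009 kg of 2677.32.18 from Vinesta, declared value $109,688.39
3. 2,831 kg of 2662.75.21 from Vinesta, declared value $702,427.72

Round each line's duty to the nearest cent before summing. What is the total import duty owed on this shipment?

Line 1 (1213.47.10, Vinesta, 3,668 kg, $279,868.40):
Base rate for 1213.47.10 is 26%.
Origin Vinesta qualifies under the Iloria–Vinesta agreement and 1213.47.10 is covered: preferential rate 20% applies instead.
The additional-duty order on 1213.47.10 targets Tyresta, not Vinesta; it does not apply.
Duty = $279,868.40 × 20% = $55,973.68.
Line 2 (2677.32.18, Vinesta, 1,009 kg, $109,688.39):
Base rate for 2677.32.18 is $6.81/kg.
Origin Vinesta is the FTA partner but 2677.32.18 is not on the preference list; base rate stands.
The additional-duty order on 2677.32.18 targets Tyresta, not Vinesta; it does not apply.
Duty = 1,009 × $6.81 = $6,871.29.
Line 3 (2662.75.21, Vinesta, 2,831 kg, $702,427.72):
Base rate for 2662.75.21 is 7.5%.
Origin Vinesta qualifies under the Iloria–Vinesta agreement and 2662.75.21 is covered: preferential rate Free applies instead.
Duty = $702,427.72 × 0% = $0.00.
Total = $55,973.68 + $6,871.29 + $0.00 = $62,844.97.

$62,844.97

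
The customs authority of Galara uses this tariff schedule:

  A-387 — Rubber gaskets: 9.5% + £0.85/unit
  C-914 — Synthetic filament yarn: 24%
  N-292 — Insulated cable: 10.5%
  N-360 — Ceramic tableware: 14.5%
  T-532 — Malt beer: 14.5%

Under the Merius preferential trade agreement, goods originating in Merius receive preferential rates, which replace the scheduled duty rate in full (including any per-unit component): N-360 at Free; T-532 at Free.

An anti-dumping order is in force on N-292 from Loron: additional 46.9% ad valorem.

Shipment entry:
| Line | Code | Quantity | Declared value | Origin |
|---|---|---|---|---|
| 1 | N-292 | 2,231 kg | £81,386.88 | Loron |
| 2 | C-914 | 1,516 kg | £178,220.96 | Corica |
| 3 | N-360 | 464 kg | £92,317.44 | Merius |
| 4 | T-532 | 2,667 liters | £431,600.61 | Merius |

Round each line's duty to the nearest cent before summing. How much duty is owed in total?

Line 1 (N-292, Loron, 2,231 kg, £81,386.88):
Base rate for N-292 is 10.5%.
Additional duty on N-292 from Loron: +46.9%. Applied ad valorem rate: 10.5% + 46.9% = 57.4%.
Duty = £81,386.88 × 57.4% = £46,716.07.
Line 2 (C-914, Corica, 1,516 kg, £178,220.96):
Base rate for C-914 is 24%.
Duty = £178,220.96 × 24% = £42,773.03.
Line 3 (N-360, Merius, 464 kg, £92,317.44):
Base rate for N-360 is 14.5%.
Origin Merius qualifies under the Galara–Merius agreement and N-360 is covered: preferential rate Free applies instead.
Duty = £92,317.44 × 0% = £0.00.
Line 4 (T-532, Merius, 2,667 liters, £431,600.61):
Base rate for T-532 is 14.5%.
Origin Merius qualifies under the Galara–Merius agreement and T-532 is covered: preferential rate Free applies instead.
Duty = £431,600.61 × 0% = £0.00.
Total = £46,716.07 + £42,773.03 + £0.00 + £0.00 = £89,489.10.

£89,489.10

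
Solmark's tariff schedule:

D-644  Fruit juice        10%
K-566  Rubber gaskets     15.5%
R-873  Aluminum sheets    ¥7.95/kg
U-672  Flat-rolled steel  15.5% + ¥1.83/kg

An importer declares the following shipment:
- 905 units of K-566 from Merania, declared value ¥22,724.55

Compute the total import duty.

Line 1 (K-566, Merania, 905 units, ¥22,724.55):
Base rate for K-566 is 15.5%.
Duty = ¥22,724.55 × 15.5% = ¥3,522.31.

¥3,522.31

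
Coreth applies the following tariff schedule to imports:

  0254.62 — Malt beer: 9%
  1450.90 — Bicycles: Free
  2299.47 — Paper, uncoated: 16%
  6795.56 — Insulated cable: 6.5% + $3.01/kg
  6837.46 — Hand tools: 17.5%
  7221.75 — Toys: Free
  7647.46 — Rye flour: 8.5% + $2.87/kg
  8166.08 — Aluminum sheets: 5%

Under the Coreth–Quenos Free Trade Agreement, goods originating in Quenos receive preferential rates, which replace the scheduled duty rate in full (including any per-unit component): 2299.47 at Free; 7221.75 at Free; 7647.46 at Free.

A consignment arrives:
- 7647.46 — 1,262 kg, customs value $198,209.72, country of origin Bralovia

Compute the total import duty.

$20,469.77

Line 1 (7647.46, Bralovia, 1,262 kg, $198,209.72):
Base rate for 7647.46 is 8.5% + $2.87/kg.
7647.46 has an FTA preferential rate, but origin Bralovia is not Quenos; base rate stands.
Duty = $198,209.72 × 8.5% + 1,262 × $2.87 = $20,469.77.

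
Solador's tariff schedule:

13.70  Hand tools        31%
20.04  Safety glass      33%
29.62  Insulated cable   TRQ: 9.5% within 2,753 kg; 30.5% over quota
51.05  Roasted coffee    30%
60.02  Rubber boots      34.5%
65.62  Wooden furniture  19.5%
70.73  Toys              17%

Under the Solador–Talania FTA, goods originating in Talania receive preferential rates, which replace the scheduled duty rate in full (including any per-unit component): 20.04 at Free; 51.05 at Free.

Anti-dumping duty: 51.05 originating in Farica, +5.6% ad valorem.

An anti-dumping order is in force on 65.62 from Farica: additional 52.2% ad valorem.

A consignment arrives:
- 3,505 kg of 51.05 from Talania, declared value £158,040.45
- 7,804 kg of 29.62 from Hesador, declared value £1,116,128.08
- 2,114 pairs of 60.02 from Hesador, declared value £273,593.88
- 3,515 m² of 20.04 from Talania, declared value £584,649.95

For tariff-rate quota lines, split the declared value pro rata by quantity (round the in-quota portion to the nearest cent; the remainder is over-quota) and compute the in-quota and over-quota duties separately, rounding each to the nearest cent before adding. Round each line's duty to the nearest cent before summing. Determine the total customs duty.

£352,124.81

Line 1 (51.05, Talania, 3,505 kg, £158,040.45):
Base rate for 51.05 is 30%.
Origin Talania qualifies under the Solador–Talania agreement and 51.05 is covered: preferential rate Free applies instead.
The additional-duty order on 51.05 targets Farica, not Talania; it does not apply.
Duty = £158,040.45 × 0% = £0.00.
Line 2 (29.62, Hesador, 7,804 kg, £1,116,128.08):
Code 29.62 is under a tariff-rate quota (threshold 2,753 kg). In-quota: 2,753 kg at 9.5%; over-quota: 5,051 kg at 30.5%.
Pro-rata value split: in-quota = £1,116,128.08 × 2,753/7,804 = £393,734.06; over-quota = £1,116,128.08 − £393,734.06 = £722,394.02.
In-quota duty = £393,734.06 × 9.5% = £37,404.74. Over-quota duty = £722,394.02 × 30.5% = £220,330.18.
Line duty = £37,404.74 + £220,330.18 = £257,734.92.
Line 3 (60.02, Hesador, 2,114 pairs, £273,593.88):
Base rate for 60.02 is 34.5%.
Duty = £273,593.88 × 34.5% = £94,389.89.
Line 4 (20.04, Talania, 3,515 m², £584,649.95):
Base rate for 20.04 is 33%.
Origin Talania qualifies under the Solador–Talania agreement and 20.04 is covered: preferential rate Free applies instead.
Duty = £584,649.95 × 0% = £0.00.
Total = £0.00 + £257,734.92 + £94,389.89 + £0.00 = £352,124.81.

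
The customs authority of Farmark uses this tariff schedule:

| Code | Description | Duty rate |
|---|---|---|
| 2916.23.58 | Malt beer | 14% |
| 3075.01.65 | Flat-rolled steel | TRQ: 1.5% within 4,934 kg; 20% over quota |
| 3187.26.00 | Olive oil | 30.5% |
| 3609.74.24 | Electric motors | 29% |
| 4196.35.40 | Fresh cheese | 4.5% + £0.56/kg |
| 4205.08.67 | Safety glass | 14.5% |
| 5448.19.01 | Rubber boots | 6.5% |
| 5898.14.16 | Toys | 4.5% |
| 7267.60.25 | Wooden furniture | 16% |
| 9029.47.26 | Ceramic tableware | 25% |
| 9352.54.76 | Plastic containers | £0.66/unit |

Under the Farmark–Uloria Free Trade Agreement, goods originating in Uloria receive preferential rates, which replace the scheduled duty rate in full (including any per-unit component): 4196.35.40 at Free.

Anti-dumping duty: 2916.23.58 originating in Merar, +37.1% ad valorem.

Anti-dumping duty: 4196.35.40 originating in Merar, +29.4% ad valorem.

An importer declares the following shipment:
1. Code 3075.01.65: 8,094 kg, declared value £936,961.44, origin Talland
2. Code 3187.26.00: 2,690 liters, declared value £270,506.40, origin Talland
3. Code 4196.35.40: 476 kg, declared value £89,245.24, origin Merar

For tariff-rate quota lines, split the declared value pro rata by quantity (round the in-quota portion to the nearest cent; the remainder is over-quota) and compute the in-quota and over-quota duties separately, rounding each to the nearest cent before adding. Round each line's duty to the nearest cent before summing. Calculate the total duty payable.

Line 1 (3075.01.65, Talland, 8,094 kg, £936,961.44):
Code 3075.01.65 is under a tariff-rate quota (threshold 4,934 kg). In-quota: 4,934 kg at 1.5%; over-quota: 3,160 kg at 20%.
Pro-rata value split: in-quota = £936,961.44 × 4,934/8,094 = £571,159.84; over-quota = £936,961.44 − £571,159.84 = £365,801.60.
In-quota duty = £571,159.84 × 1.5% = £8,567.40. Over-quota duty = £365,801.60 × 20% = £73,160.32.
Line duty = £8,567.40 + £73,160.32 = £81,727.72.
Line 2 (3187.26.00, Talland, 2,690 liters, £270,506.40):
Base rate for 3187.26.00 is 30.5%.
Duty = £270,506.40 × 30.5% = £82,504.45.
Line 3 (4196.35.40, Merar, 476 kg, £89,245.24):
Base rate for 4196.35.40 is 4.5% + £0.56/kg.
4196.35.40 has an FTA preferential rate, but origin Merar is not Uloria; base rate stands.
Additional duty on 4196.35.40 from Merar: +29.4%. Applied ad valorem rate: 4.5% + 29.4% = 33.9%.
Duty = £89,245.24 × 33.9% + 476 × £0.56 = £30,520.70.
Total = £81,727.72 + £82,504.45 + £30,520.70 = £194,752.87.

£194,752.87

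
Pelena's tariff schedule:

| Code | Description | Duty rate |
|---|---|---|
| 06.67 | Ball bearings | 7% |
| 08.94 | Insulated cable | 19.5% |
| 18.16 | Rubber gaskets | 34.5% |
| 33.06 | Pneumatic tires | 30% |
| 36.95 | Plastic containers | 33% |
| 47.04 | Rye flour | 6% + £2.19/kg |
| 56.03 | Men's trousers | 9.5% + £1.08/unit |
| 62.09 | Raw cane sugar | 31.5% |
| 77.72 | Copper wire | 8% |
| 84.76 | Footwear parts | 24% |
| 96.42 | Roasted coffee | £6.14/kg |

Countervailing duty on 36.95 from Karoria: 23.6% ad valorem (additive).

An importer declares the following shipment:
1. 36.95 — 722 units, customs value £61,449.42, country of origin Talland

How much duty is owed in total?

£20,278.31

Line 1 (36.95, Talland, 722 units, £61,449.42):
Base rate for 36.95 is 33%.
The additional-duty order on 36.95 targets Karoria, not Talland; it does not apply.
Duty = £61,449.42 × 33% = £20,278.31.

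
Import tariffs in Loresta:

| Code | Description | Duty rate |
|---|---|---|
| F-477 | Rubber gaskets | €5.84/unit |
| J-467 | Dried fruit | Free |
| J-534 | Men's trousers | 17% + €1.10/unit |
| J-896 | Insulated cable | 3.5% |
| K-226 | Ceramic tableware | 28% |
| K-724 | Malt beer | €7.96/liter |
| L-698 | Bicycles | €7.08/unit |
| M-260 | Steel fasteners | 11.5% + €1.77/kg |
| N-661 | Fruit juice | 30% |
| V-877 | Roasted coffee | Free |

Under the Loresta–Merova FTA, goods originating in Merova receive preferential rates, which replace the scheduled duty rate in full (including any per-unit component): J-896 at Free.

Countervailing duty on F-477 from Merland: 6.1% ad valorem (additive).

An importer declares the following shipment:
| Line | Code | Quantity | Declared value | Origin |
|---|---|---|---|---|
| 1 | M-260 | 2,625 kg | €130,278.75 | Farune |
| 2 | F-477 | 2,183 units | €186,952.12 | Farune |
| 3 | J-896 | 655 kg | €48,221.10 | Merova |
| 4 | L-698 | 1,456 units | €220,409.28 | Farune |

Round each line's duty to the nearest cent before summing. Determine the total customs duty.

Line 1 (M-260, Farune, 2,625 kg, €130,278.75):
Base rate for M-260 is 11.5% + €1.77/kg.
Duty = €130,278.75 × 11.5% + 2,625 × €1.77 = €19,628.31.
Line 2 (F-477, Farune, 2,183 units, €186,952.12):
Base rate for F-477 is €5.84/unit.
The additional-duty order on F-477 targets Merland, not Farune; it does not apply.
Duty = 2,183 × €5.84 = €12,748.72.
Line 3 (J-896, Merova, 655 kg, €48,221.10):
Base rate for J-896 is 3.5%.
Origin Merova qualifies under the Loresta–Merova agreement and J-896 is covered: preferential rate Free applies instead.
Duty = €48,221.10 × 0% = €0.00.
Line 4 (L-698, Farune, 1,456 units, €220,409.28):
Base rate for L-698 is €7.08/unit.
Duty = 1,456 × €7.08 = €10,308.48.
Total = €19,628.31 + €12,748.72 + €0.00 + €10,308.48 = €42,685.51.

€42,685.51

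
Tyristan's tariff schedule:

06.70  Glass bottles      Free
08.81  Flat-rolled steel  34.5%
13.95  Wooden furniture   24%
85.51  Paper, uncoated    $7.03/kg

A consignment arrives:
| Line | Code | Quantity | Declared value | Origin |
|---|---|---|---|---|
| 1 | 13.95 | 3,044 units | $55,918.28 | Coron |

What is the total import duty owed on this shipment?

Line 1 (13.95, Coron, 3,044 units, $55,918.28):
Base rate for 13.95 is 24%.
Duty = $55,918.28 × 24% = $13,420.39.

$13,420.39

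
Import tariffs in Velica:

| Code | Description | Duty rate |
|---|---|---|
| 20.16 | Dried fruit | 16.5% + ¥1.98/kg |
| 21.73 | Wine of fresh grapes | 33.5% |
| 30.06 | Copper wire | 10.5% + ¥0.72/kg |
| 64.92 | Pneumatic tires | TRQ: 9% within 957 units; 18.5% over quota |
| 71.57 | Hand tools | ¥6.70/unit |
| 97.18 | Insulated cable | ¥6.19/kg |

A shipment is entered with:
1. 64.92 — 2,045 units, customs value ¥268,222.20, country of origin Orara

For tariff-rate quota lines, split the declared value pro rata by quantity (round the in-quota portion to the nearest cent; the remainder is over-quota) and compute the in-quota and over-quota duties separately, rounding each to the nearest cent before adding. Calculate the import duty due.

¥37,696.69

Line 1 (64.92, Orara, 2,045 units, ¥268,222.20):
Code 64.92 is under a tariff-rate quota (threshold 957 units). In-quota: 957 units at 9%; over-quota: 1,088 units at 18.5%.
Pro-rata value split: in-quota = ¥268,222.20 × 957/2,045 = ¥125,520.12; over-quota = ¥268,222.20 − ¥125,520.12 = ¥142,702.08.
In-quota duty = ¥125,520.12 × 9% = ¥11,296.81. Over-quota duty = ¥142,702.08 × 18.5% = ¥26,399.88.
Line duty = ¥11,296.81 + ¥26,399.88 = ¥37,696.69.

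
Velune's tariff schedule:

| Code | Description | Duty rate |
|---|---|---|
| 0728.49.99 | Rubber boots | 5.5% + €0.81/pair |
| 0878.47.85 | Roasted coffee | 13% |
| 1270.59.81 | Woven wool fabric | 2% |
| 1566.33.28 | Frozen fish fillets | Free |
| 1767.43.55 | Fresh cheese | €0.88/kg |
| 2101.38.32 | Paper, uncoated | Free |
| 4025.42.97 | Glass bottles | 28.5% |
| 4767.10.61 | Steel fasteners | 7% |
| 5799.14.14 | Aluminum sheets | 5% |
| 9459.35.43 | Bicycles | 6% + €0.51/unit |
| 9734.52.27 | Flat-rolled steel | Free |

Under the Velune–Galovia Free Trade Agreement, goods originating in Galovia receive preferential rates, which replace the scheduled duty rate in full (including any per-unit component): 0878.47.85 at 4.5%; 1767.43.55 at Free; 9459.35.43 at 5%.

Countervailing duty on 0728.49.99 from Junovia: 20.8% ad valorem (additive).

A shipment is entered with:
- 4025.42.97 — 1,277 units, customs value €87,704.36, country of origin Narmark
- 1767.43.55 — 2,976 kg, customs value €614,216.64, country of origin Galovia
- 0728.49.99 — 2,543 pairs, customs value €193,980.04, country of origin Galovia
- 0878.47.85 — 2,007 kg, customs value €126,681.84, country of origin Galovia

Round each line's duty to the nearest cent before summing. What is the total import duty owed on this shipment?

€43,425.15

Line 1 (4025.42.97, Narmark, 1,277 units, €87,704.36):
Base rate for 4025.42.97 is 28.5%.
Duty = €87,704.36 × 28.5% = €24,995.74.
Line 2 (1767.43.55, Galovia, 2,976 kg, €614,216.64):
Base rate for 1767.43.55 is €0.88/kg.
Origin Galovia qualifies under the Velune–Galovia agreement and 1767.43.55 is covered: preferential rate Free applies instead.
Duty = €614,216.64 × 0% = €0.00.
Line 3 (0728.49.99, Galovia, 2,543 pairs, €193,980.04):
Base rate for 0728.49.99 is 5.5% + €0.81/pair.
Origin Galovia is the FTA partner but 0728.49.99 is not on the preference list; base rate stands.
The additional-duty order on 0728.49.99 targets Junovia, not Galovia; it does not apply.
Duty = €193,980.04 × 5.5% + 2,543 × €0.81 = €12,728.73.
Line 4 (0878.47.85, Galovia, 2,007 kg, €126,681.84):
Base rate for 0878.47.85 is 13%.
Origin Galovia qualifies under the Velune–Galovia agreement and 0878.47.85 is covered: preferential rate 4.5% applies instead.
Duty = €126,681.84 × 4.5% = €5,700.68.
Total = €24,995.74 + €0.00 + €12,728.73 + €5,700.68 = €43,425.15.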